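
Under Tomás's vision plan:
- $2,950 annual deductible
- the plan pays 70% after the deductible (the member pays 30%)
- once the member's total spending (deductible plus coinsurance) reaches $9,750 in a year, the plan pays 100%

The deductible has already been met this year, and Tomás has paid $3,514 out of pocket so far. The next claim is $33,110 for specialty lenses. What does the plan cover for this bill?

$26,874

With the deductible met, the entire $33,110 is subject to coinsurance.
Coinsurance: $33,110 × 30% = $9,933.
That would bring total out-of-pocket to $13,447, past the $9,750 cap. The member is capped at $9,750 − $3,514 = $6,236 on this claim.
Insurer pays the balance: $33,110 − $6,236 = $26,874.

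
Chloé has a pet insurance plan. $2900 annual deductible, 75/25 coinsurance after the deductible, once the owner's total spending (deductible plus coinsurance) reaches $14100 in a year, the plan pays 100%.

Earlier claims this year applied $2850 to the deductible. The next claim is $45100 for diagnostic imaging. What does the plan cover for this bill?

$33850

Remaining deductible: $2900 − $2850 = $50.
After the $50 deductible portion, $45100 − $50 = $45050 is subject to coinsurance.
Coinsurance: $45050 × 25% = $11262.50.
So the owner owes $50 + $11262.50 = $11312.50 before any cap.
Year-to-date out-of-pocket would reach $2850 + $11312.50 = $14162.50, above the $14100 maximum, so the owner pays only $14100 − $2850 = $11250.
The insurer covers the remainder: $45100 − $11250 = $33850.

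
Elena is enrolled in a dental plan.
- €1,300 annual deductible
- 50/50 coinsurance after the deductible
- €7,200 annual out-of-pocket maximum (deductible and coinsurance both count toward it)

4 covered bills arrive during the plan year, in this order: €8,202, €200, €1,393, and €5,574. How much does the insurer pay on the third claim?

Claim 1 — €8,202: €1,300 finishes the deductible; €6,902 goes to coinsurance; coinsurance €6,902 × 50% = €3,451. Patient pays €4,751; OOP now €4,751. Insurer: €8,202 − €4,751 = €3,451.
Claim 2 — €200: deductible met; 50% of €200 = €100. Patient owes €100 (running OOP €4,851). Insurer: €200 − €100 = €100.
Claim 3 — €1,393: deductible met; 50% of €1,393 = €696.50. Patient owes €696.50 (running OOP €5,547.50). Plan pays €1,393 − €696.50 = €696.50.

€696.50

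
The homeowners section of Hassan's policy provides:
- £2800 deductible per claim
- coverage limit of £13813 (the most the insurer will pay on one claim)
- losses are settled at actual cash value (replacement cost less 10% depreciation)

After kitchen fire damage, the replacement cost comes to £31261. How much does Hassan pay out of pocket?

£17448

Depreciate 10%: the covered value is £31261 × 0.9 = £28134.90.
After the deductible, £28134.90 − £2800 = £25334.90 remains.
£25334.90 exceeds the £13813 limit, so the insurer pays the limit: £13813.
Homeowner's share is the uncovered remainder: £31261 − £13813 = £17448.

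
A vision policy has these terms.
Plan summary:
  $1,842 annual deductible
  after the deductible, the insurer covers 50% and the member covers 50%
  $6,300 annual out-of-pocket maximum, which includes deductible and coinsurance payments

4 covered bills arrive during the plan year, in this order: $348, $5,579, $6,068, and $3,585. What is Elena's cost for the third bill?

$2,415.50

#1 ($348): entire amount goes to the deductible. Member owes $348 (running OOP $348).
#2 ($5,579): $1,494 finishes the deductible; $4,085 goes to coinsurance; 50% of $4,085 = $2,042.50. Cost to member: $3,536.50. OOP to date $3,884.50.
#3 ($6,068): deductible met; 50% of $6,068 = $3,034. OOP would hit $6,918.50 > $6,300, so the cap limits the member to $6,300 − $3,884.50 = $2,415.50.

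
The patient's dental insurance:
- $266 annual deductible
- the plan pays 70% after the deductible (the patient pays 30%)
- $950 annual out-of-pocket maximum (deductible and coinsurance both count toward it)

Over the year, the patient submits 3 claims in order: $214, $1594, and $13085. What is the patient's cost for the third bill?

Claim 1 ($214): entire amount goes to the deductible. Cost to patient: $214. OOP to date $214.
Claim 2 ($1594): deductible takes $52, $1542 remains; coinsurance $1542 × 30% = $462.60. Cost to patient: $514.60. OOP to date $728.60.
Claim 3 ($13085): deductible met; 30% of $13085 = $3925.50. That would push OOP to $4654.10, over the $950 cap, so patient pays $950 − $728.60 = $221.40.

$221.40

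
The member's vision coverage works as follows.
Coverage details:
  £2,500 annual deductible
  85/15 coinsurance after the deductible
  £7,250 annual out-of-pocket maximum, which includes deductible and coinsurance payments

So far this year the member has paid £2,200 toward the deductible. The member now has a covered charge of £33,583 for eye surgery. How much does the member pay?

£5,050

Deductible still to meet: £2,500 − £2,200 = £300.
After the £300 deductible portion, £33,583 − £300 = £33,283 is subject to coinsurance.
15% of £33,283 = £4,992.45 falls to the member.
So the member owes £300 + £4,992.45 = £5,292.45 before any cap.
Year-to-date out-of-pocket would reach £2,200 + £5,292.45 = £7,492.45, above the £7,250 maximum, so the member pays only £7,250 − £2,200 = £5,050.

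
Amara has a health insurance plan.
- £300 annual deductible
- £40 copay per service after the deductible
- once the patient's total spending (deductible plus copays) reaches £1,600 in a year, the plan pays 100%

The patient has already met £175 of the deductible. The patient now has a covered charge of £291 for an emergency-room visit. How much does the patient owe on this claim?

Remaining deductible: £300 − £175 = £125.
After the £125 deductible portion, £291 − £125 = £166 is subject to the copay.
Copay on this service: £40.
So the patient owes £125 + £40 = £165 before any cap.
Total out-of-pocket so far would be £175 + £165 = £340, below the £1,600 cap — no reduction.

£165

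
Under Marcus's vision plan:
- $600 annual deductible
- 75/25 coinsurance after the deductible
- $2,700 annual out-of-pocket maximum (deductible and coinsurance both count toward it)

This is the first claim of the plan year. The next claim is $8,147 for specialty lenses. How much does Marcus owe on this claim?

Nothing has been paid toward the $600 deductible, so the first $600 of this charge is applied there.
That leaves $8,147 − $600 = $7,547 for coinsurance.
25% of $7,547 = $1,886.75 falls to the member.
Member responsibility before any cap: $600 + $1,886.75 = $2,486.75.
Total out-of-pocket so far would be $0 + $2,486.75 = $2,486.75, below the $2,700 cap — no reduction.

$2,486.75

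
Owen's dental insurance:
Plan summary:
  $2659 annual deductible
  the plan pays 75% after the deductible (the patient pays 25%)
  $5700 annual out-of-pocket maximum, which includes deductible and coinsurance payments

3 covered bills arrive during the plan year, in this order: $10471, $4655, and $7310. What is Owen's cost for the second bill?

$1088

Claim 1 — $10471: $2659 finishes the deductible; $7812 goes to coinsurance; coinsurance $7812 × 25% = $1953. Cost to patient: $4612. OOP to date $4612.
Claim 2 — $4655: 25% coinsurance on $4655 = $1163.75. OOP would hit $5775.75 > $5700, so the cap limits the patient to $5700 − $4612 = $1088.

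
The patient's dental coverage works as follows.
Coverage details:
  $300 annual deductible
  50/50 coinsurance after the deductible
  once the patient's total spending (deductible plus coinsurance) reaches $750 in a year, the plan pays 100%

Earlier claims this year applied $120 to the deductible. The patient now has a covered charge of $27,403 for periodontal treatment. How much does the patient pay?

$120 of the $300 deductible is already met, leaving $180.
The remaining $27,223 (= $27,403 − $180) moves to coinsurance.
Patient's 50% share of $27,223 is $13,611.50.
Patient responsibility before any cap: $180 + $13,611.50 = $13,791.50.
Year-to-date out-of-pocket would reach $120 + $13,791.50 = $13,911.50, above the $750 maximum, so the patient pays only $750 − $120 = $630.

$630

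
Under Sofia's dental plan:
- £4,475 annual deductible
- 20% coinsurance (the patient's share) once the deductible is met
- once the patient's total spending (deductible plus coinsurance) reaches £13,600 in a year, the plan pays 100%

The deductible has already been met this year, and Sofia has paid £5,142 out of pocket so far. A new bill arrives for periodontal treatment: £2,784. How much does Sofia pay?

The deductible is already satisfied, so the full bill goes to coinsurance.
Coinsurance: £2,784 × 20% = £556.80.
Cumulative spending £5,142 + £556.80 = £5,698.80 stays under the £13,600 maximum.

£556.80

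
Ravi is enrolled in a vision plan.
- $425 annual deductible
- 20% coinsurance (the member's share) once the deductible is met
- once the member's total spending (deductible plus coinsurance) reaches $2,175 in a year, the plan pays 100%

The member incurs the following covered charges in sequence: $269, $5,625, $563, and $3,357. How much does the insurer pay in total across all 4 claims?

$7,639

Claim 1 ($269): entire amount goes to the deductible. Member pays $269; OOP now $269. Insurer: $269 − $269 = $0.
Claim 2 ($5,625): $156 to deductible, leaving $5,469; member's 20% is $1,093.80. Member owes $1,249.80 (running OOP $1,518.80). Plan pays $5,625 − $1,249.80 = $4,375.20.
Claim 3 ($563): 20% coinsurance on $563 = $112.60. Member owes $112.60 (running OOP $1,631.40). Insurer: $563 − $112.60 = $450.40.
Claim 4 ($3,357): deductible already satisfied, so member's share is 20% × $3,357 = $671.40. That would push OOP to $2,302.80, over the $2,175 cap, so member pays $2,175 − $1,631.40 = $543.60. Insurer: $3,357 − $543.60 = $2,813.40.
Insurer total: $0 + $4,375.20 + $450.40 + $2,813.40 = $7,639.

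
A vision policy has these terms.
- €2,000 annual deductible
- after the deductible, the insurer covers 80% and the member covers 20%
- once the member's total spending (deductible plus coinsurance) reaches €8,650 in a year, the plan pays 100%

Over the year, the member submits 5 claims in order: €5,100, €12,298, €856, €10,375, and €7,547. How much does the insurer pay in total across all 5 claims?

Bill 1, €5,100: deductible takes €2,000, €3,100 remains; member's 20% is €620. Member owes €2,620 (running OOP €2,620). Plan pays €5,100 − €2,620 = €2,480.
Bill 2, €12,298: deductible already satisfied, so member's share is 20% × €12,298 = €2,459.60. Cost to member: €2,459.60. OOP to date €5,079.60. Insurer: €12,298 − €2,459.60 = €9,838.40.
Bill 3, €856: 20% coinsurance on €856 = €171.20. Member pays €171.20; OOP now €5,250.80. Plan pays €856 − €171.20 = €684.80.
Bill 4, €10,375: deductible met; 20% of €10,375 = €2,075. Cost to member: €2,075. OOP to date €7,325.80. Insurer: €10,375 − €2,075 = €8,300.
Bill 5, €7,547: 20% coinsurance on €7,547 = €1,509.40. Adding that to €7,325.80 gives €8,835.20, past the €8,650 cap; member pays only €8,650 − €7,325.80 = €1,324.20. Insurer: €7,547 − €1,324.20 = €6,222.80.
Insurer total: €2,480 + €9,838.40 + €684.80 + €8,300 + €6,222.80 = €27,526.

€27,526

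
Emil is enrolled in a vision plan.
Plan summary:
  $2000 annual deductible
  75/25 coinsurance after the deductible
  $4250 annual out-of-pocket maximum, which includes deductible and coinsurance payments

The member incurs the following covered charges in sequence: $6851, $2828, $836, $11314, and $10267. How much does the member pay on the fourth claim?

$121.25

Bill 1, $6851: $2000 finishes the deductible; $4851 goes to coinsurance; member's 25% is $1212.75. Member owes $3212.75 (running OOP $3212.75).
Bill 2, $2828: deductible already satisfied, so member's share is 25% × $2828 = $707. Member owes $707 (running OOP $3919.75).
Bill 3, $836: deductible already satisfied, so member's share is 25% × $836 = $209. Cost to member: $209. OOP to date $4128.75.
Bill 4, $11314: deductible met; 25% of $11314 = $2828.50. OOP would hit $6957.25 > $4250, so the cap limits the member to $4250 − $4128.75 = $121.25.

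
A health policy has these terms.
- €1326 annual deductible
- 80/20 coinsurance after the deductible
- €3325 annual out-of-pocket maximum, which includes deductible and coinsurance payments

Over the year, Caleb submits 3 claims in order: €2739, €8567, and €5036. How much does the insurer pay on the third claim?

#1 (€2739): €1326 finishes the deductible; €1413 goes to coinsurance; patient's 20% is €282.60. Cost to patient: €1608.60. OOP to date €1608.60. Plan pays €2739 − €1608.60 = €1130.40.
#2 (€8567): 20% coinsurance on €8567 = €1713.40. Cost to patient: €1713.40. OOP to date €3322. Plan pays €8567 − €1713.40 = €6853.60.
#3 (€5036): deductible met; 20% of €5036 = €1007.20. OOP would hit €4329.20 > €3325, so the cap limits the patient to €3325 − €3322 = €3. Insurer: €5036 − €3 = €5033.

€5033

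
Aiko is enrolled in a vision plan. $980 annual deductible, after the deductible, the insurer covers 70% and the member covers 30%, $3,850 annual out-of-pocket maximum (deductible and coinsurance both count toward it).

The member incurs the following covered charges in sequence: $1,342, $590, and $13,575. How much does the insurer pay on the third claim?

$10,990.60

#1 ($1,342): deductible takes $980, $362 remains; member's 30% is $108.60. Cost to member: $1,088.60. OOP to date $1,088.60. Plan pays $1,342 − $1,088.60 = $253.40.
#2 ($590): deductible met; 30% of $590 = $177. Member pays $177; OOP now $1,265.60. Plan pays $590 − $177 = $413.
#3 ($13,575): deductible already satisfied, so member's share is 30% × $13,575 = $4,072.50. OOP would hit $5,338.10 > $3,850, so the cap limits the member to $3,850 − $1,265.60 = $2,584.40. Insurer: $13,575 − $2,584.40 = $10,990.60.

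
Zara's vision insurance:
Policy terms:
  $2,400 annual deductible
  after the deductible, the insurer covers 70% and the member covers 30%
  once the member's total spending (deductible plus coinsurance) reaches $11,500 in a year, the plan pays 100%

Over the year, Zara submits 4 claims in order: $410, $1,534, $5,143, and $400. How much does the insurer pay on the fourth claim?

$280

Bill 1, $410: all of it applies to the deductible. Member owes $410 (running OOP $410). Insurer: $410 − $410 = $0.
Bill 2, $1,534: all of it applies to the deductible. Member pays $1,534; OOP now $1,944. Plan pays $1,534 − $1,534 = $0.
Bill 3, $5,143: $456 finishes the deductible; $4,687 goes to coinsurance; coinsurance $4,687 × 30% = $1,406.10. Cost to member: $1,862.10. OOP to date $3,806.10. Plan pays $5,143 − $1,862.10 = $3,280.90.
Bill 4, $400: deductible met; 30% of $400 = $120. Member pays $120; OOP now $3,926.10. Insurer: $400 − $120 = $280.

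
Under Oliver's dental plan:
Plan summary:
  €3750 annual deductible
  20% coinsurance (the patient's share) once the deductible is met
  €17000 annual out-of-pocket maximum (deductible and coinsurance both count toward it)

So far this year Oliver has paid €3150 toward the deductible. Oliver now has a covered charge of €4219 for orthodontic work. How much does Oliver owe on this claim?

€1323.80

€3150 of the €3750 deductible is already met, leaving €600.
After the €600 deductible portion, €4219 − €600 = €3619 is subject to coinsurance.
20% of €3619 = €723.80 falls to the patient.
That puts the patient's cost at €600 + €723.80 = €1323.80 before any cap.
Cumulative spending €3150 + €1323.80 = €4473.80 stays under the €17000 maximum.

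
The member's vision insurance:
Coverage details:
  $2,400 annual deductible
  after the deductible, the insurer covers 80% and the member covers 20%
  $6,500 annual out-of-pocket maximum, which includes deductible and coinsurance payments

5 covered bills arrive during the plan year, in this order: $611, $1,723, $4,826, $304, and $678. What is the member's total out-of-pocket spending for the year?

$3,548.40

Claim 1 — $611: all of it applies to the deductible. Cost to member: $611. OOP to date $611.
Claim 2 — $1,723: entire amount goes to the deductible. Member pays $1,723; OOP now $2,334.
Claim 3 — $4,826: deductible takes $66, $4,760 remains; 20% of $4,760 = $952. Member pays $1,018; OOP now $3,352.
Claim 4 — $304: deductible met; 20% of $304 = $60.80. Cost to member: $60.80. OOP to date $3,412.80.
Claim 5 — $678: 20% coinsurance on $678 = $135.60. Cost to member: $135.60. OOP to date $3,548.40.
Summing the member's payments: $611 + $1,723 + $1,018 + $60.80 + $135.60 = $3,548.40.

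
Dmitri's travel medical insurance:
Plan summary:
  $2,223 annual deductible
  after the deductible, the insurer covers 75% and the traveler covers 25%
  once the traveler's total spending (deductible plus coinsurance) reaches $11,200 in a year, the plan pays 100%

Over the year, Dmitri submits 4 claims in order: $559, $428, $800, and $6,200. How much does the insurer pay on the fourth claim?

$4,323

Bill 1, $559: entire amount goes to the deductible. Traveler pays $559; OOP now $559. Insurer: $559 − $559 = $0.
Bill 2, $428: entire amount goes to the deductible. Traveler pays $428; OOP now $987. Plan pays $428 − $428 = $0.
Bill 3, $800: entire amount goes to the deductible. Traveler pays $800; OOP now $1,787. Plan pays $800 − $800 = $0.
Bill 4, $6,200: $436 to deductible, leaving $5,764; 25% of $5,764 = $1,441. Cost to traveler: $1,877. OOP to date $3,664. Plan pays $6,200 − $1,877 = $4,323.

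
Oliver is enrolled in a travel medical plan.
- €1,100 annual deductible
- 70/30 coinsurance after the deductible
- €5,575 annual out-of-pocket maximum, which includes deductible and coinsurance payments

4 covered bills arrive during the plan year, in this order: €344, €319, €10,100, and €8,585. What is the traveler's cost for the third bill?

€3,335.90

Bill 1, €344: fully absorbed by the deductible. Traveler owes €344 (running OOP €344).
Bill 2, €319: fully absorbed by the deductible. Traveler owes €319 (running OOP €663).
Bill 3, €10,100: €437 finishes the deductible; €9,663 goes to coinsurance; 30% of €9,663 = €2,898.90. Traveler pays €3,335.90; OOP now €3,998.90.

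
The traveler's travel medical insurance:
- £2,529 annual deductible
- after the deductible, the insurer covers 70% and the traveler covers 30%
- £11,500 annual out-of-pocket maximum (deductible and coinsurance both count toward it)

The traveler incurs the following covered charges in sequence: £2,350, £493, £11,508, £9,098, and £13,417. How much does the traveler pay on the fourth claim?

#1 (£2,350): entire amount goes to the deductible. Cost to traveler: £2,350. OOP to date £2,350.
#2 (£493): deductible takes £179, £314 remains; traveler's 30% is £94.20. Traveler owes £273.20 (running OOP £2,623.20).
#3 (£11,508): deductible met; 30% of £11,508 = £3,452.40. Traveler owes £3,452.40 (running OOP £6,075.60).
#4 (£9,098): deductible already satisfied, so traveler's share is 30% × £9,098 = £2,729.40. Traveler owes £2,729.40 (running OOP £8,805).

£2,729.40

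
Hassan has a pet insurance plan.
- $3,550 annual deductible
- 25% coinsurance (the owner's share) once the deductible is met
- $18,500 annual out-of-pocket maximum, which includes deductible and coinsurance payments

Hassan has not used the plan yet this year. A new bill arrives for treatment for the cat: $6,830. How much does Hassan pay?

Nothing has been paid toward the $3,550 deductible, so the first $3,550 of this charge is applied there.
After the $3,550 deductible portion, $6,830 − $3,550 = $3,280 is subject to coinsurance.
25% of $3,280 = $820 falls to the owner.
So the owner owes $3,550 + $820 = $4,370 before any cap.
Year-to-date out-of-pocket becomes $0 + $4,370 = $4,370, still under the $18,500 maximum, so no cap applies.

$4,370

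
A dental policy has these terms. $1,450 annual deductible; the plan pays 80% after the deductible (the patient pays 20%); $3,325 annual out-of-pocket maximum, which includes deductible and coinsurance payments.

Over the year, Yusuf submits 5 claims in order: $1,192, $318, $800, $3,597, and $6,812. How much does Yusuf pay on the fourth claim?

Bill 1, $1,192: entire amount goes to the deductible. Cost to patient: $1,192. OOP to date $1,192.
Bill 2, $318: $258 finishes the deductible; $60 goes to coinsurance; 20% of $60 = $12. Patient pays $270; OOP now $1,462.
Bill 3, $800: deductible already satisfied, so patient's share is 20% × $800 = $160. Patient owes $160 (running OOP $1,622).
Bill 4, $3,597: deductible already satisfied, so patient's share is 20% × $3,597 = $719.40. Cost to patient: $719.40. OOP to date $2,341.40.

$719.40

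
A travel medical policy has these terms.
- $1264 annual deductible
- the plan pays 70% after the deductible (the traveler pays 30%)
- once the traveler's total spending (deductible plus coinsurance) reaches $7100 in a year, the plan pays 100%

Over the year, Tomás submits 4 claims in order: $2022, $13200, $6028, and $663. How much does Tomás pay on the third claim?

Claim 1 — $2022: $1264 finishes the deductible; $758 goes to coinsurance; traveler's 30% is $227.40. Cost to traveler: $1491.40. OOP to date $1491.40.
Claim 2 — $13200: deductible already satisfied, so traveler's share is 30% × $13200 = $3960. Traveler pays $3960; OOP now $5451.40.
Claim 3 — $6028: 30% coinsurance on $6028 = $1808.40. Adding that to $5451.40 gives $7259.80, past the $7100 cap; traveler pays only $7100 − $5451.40 = $1648.60.

$1648.60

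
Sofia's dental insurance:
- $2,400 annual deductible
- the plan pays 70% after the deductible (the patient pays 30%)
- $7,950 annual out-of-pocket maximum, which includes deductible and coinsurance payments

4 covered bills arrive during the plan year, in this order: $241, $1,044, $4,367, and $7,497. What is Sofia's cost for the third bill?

$2,090.60

#1 ($241): all of it applies to the deductible. Cost to patient: $241. OOP to date $241.
#2 ($1,044): entire amount goes to the deductible. Cost to patient: $1,044. OOP to date $1,285.
#3 ($4,367): deductible takes $1,115, $3,252 remains; coinsurance $3,252 × 30% = $975.60. Cost to patient: $2,090.60. OOP to date $3,375.60.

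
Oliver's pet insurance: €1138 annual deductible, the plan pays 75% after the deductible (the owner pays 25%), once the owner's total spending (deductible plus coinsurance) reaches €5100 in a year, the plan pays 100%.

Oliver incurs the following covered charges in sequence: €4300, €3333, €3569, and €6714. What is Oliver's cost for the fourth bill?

€1446

#1 (€4300): €1138 finishes the deductible; €3162 goes to coinsurance; coinsurance €3162 × 25% = €790.50. Owner owes €1928.50 (running OOP €1928.50).
#2 (€3333): 25% coinsurance on €3333 = €833.25. Cost to owner: €833.25. OOP to date €2761.75.
#3 (€3569): deductible already satisfied, so owner's share is 25% × €3569 = €892.25. Owner pays €892.25; OOP now €3654.
#4 (€6714): 25% coinsurance on €6714 = €1678.50. That would push OOP to €5332.50, over the €5100 cap, so owner pays €5100 − €3654 = €1446.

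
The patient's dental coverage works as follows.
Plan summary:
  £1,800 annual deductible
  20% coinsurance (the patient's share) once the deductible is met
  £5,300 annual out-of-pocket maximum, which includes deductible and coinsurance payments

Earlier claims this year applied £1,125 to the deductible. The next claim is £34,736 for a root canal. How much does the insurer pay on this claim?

Deductible still to meet: £1,800 − £1,125 = £675.
After the £675 deductible portion, £34,736 − £675 = £34,061 is subject to coinsurance.
Coinsurance: £34,061 × 20% = £6,812.20.
Patient responsibility before any cap: £675 + £6,812.20 = £7,487.20.
Adding £7,487.20 to the £1,125 already spent would give £8,612.20, which exceeds the £5,300 cap; the patient pays just £5,300 − £1,125 = £4,175.
Insurer pays the balance: £34,736 − £4,175 = £30,561.

£30,561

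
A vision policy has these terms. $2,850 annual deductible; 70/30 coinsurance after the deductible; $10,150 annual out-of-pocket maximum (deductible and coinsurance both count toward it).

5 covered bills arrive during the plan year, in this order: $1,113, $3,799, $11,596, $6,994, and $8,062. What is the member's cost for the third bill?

$3,478.80

Bill 1, $1,113: fully absorbed by the deductible. Member pays $1,113; OOP now $1,113.
Bill 2, $3,799: $1,737 finishes the deductible; $2,062 goes to coinsurance; 30% of $2,062 = $618.60. Cost to member: $2,355.60. OOP to date $3,468.60.
Bill 3, $11,596: deductible already satisfied, so member's share is 30% × $11,596 = $3,478.80. Cost to member: $3,478.80. OOP to date $6,947.40.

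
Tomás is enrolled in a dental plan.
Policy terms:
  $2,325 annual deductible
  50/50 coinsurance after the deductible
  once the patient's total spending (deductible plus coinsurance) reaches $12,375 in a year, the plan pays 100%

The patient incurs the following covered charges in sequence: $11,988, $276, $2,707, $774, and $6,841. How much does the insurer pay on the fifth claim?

#1 ($11,988): $2,325 to deductible, leaving $9,663; coinsurance $9,663 × 50% = $4,831.50. Patient owes $7,156.50 (running OOP $7,156.50). Plan pays $11,988 − $7,156.50 = $4,831.50.
#2 ($276): 50% coinsurance on $276 = $138. Patient pays $138; OOP now $7,294.50. Plan pays $276 − $138 = $138.
#3 ($2,707): deductible met; 50% of $2,707 = $1,353.50. Cost to patient: $1,353.50. OOP to date $8,648. Plan pays $2,707 − $1,353.50 = $1,353.50.
#4 ($774): 50% coinsurance on $774 = $387. Cost to patient: $387. OOP to date $9,035. Plan pays $774 − $387 = $387.
#5 ($6,841): deductible met; 50% of $6,841 = $3,420.50. That would push OOP to $12,455.50, over the $12,375 cap, so patient pays $12,375 − $9,035 = $3,340. Plan pays $6,841 − $3,340 = $3,501.

$3,501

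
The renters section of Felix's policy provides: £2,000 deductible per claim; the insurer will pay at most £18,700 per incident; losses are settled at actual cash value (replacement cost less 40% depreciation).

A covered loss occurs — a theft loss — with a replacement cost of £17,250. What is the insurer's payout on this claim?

Depreciate 40%: the covered value is £17,250 × 0.6 = £10,350.
After the deductible, £10,350 − £2,000 = £8,350 remains.
£8,350 ≤ £18,700, so the limit doesn't bind; insurer pays £8,350.

£8,350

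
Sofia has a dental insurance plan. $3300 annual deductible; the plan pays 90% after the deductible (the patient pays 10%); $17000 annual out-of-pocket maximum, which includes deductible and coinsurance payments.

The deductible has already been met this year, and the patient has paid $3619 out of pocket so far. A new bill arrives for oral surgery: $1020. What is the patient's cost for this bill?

$102

With the deductible met, the entire $1020 is subject to coinsurance.
10% of $1020 = $102 falls to the patient.
Cumulative spending $3619 + $102 = $3721 stays under the $17000 maximum.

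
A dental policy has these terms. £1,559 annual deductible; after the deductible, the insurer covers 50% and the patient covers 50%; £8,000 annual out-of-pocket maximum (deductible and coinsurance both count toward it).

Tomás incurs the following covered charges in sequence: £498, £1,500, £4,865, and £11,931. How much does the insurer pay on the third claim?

Claim 1 — £498: all of it applies to the deductible. Patient owes £498 (running OOP £498). Insurer: £498 − £498 = £0.
Claim 2 — £1,500: £1,061 finishes the deductible; £439 goes to coinsurance; coinsurance £439 × 50% = £219.50. Patient owes £1,280.50 (running OOP £1,778.50). Insurer: £1,500 − £1,280.50 = £219.50.
Claim 3 — £4,865: deductible met; 50% of £4,865 = £2,432.50. Cost to patient: £2,432.50. OOP to date £4,211. Insurer: £4,865 − £2,432.50 = £2,432.50.

£2,432.50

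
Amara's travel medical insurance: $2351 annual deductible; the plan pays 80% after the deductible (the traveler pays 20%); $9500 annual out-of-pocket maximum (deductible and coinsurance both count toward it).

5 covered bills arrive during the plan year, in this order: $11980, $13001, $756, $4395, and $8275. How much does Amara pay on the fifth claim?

$1592.80

Claim 1 — $11980: $2351 to deductible, leaving $9629; traveler's 20% is $1925.80. Traveler pays $4276.80; OOP now $4276.80.
Claim 2 — $13001: deductible already satisfied, so traveler's share is 20% × $13001 = $2600.20. Traveler owes $2600.20 (running OOP $6877).
Claim 3 — $756: deductible met; 20% of $756 = $151.20. Cost to traveler: $151.20. OOP to date $7028.20.
Claim 4 — $4395: deductible already satisfied, so traveler's share is 20% × $4395 = $879. Cost to traveler: $879. OOP to date $7907.20.
Claim 5 — $8275: deductible already satisfied, so traveler's share is 20% × $8275 = $1655. OOP would hit $9562.20 > $9500, so the cap limits the traveler to $9500 − $7907.20 = $1592.80.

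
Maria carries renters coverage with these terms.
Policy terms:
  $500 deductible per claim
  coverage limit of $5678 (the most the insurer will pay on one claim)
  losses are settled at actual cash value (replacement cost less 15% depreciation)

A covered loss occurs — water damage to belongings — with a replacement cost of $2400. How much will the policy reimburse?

Actual cash value after 15% depreciation: $2400 × 85% = $2040.
After the deductible, $2040 − $500 = $1540 remains.
That's under the $5678 cap, so the insurer reimburses the full $1540.

$1540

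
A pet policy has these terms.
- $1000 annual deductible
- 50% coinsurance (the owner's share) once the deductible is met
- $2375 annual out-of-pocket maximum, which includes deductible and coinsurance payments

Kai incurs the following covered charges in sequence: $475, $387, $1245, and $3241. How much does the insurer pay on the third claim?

$553.50

Claim 1 — $475: all of it applies to the deductible. Cost to owner: $475. OOP to date $475. Insurer: $475 − $475 = $0.
Claim 2 — $387: all of it applies to the deductible. Owner owes $387 (running OOP $862). Insurer: $387 − $387 = $0.
Claim 3 — $1245: deductible takes $138, $1107 remains; coinsurance $1107 × 50% = $553.50. Owner pays $691.50; OOP now $1553.50. Insurer: $1245 − $691.50 = $553.50.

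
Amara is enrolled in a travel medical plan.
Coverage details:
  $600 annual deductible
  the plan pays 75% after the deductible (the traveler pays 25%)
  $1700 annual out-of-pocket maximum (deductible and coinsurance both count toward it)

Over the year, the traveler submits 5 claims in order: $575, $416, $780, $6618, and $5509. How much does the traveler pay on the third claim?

Bill 1, $575: entire amount goes to the deductible. Traveler pays $575; OOP now $575.
Bill 2, $416: $25 finishes the deductible; $391 goes to coinsurance; traveler's 25% is $97.75. Traveler owes $122.75 (running OOP $697.75).
Bill 3, $780: deductible met; 25% of $780 = $195. Traveler owes $195 (running OOP $892.75).

$195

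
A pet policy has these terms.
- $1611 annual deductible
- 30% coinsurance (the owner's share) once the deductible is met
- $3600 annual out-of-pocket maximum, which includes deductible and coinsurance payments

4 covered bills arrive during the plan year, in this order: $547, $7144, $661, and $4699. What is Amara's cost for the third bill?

$165

#1 ($547): fully absorbed by the deductible. Owner pays $547; OOP now $547.
#2 ($7144): $1064 finishes the deductible; $6080 goes to coinsurance; coinsurance $6080 × 30% = $1824. Owner owes $2888 (running OOP $3435).
#3 ($661): deductible met; 30% of $661 = $198.30. OOP would hit $3633.30 > $3600, so the cap limits the owner to $3600 − $3435 = $165.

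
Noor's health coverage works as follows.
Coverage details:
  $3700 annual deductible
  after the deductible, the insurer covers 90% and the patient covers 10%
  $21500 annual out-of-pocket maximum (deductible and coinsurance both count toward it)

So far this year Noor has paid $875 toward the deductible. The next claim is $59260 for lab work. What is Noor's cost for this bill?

$8468.50

Deductible still to meet: $3700 − $875 = $2825.
The remaining $56435 (= $59260 − $2825) moves to coinsurance.
Coinsurance: $56435 × 10% = $5643.50.
So the patient owes $2825 + $5643.50 = $8468.50 before any cap.
Year-to-date out-of-pocket becomes $875 + $8468.50 = $9343.50, still under the $21500 maximum, so no cap applies.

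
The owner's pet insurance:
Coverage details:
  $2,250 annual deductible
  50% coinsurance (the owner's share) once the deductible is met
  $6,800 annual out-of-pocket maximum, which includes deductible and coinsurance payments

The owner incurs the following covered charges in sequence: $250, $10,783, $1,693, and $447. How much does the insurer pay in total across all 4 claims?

Claim 1 — $250: fully absorbed by the deductible. Owner owes $250 (running OOP $250). Insurer: $250 − $250 = $0.
Claim 2 — $10,783: $2,000 finishes the deductible; $8,783 goes to coinsurance; coinsurance $8,783 × 50% = $4,391.50. Cost to owner: $6,391.50. OOP to date $6,641.50. Plan pays $10,783 − $6,391.50 = $4,391.50.
Claim 3 — $1,693: deductible met; 50% of $1,693 = $846.50. Adding that to $6,641.50 gives $7,488, past the $6,800 cap; owner pays only $6,800 − $6,641.50 = $158.50. Plan pays $1,693 − $158.50 = $1,534.50.
Claim 4 — $447: deductible met; 50% of $447 = $223.50. That would push OOP to $7,023.50, over the $6,800 cap, so owner pays $6,800 − $6,800 = $0. Insurer: $447 − $0 = $447.
Insurer total: $0 + $4,391.50 + $1,534.50 + $447 = $6,373.

$6,373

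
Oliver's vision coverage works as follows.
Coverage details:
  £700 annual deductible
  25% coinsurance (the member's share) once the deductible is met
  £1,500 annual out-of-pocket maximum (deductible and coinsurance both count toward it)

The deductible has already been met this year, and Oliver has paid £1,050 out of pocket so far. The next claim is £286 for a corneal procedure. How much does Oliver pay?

The deductible is already satisfied, so the full bill goes to coinsurance.
Coinsurance: £286 × 25% = £71.50.
Cumulative spending £1,050 + £71.50 = £1,121.50 stays under the £1,500 maximum.

£71.50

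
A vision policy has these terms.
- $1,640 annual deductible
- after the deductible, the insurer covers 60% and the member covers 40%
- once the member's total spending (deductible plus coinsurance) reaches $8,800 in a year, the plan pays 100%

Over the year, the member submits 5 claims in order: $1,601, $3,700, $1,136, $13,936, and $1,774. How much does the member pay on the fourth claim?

#1 ($1,601): entire amount goes to the deductible. Member owes $1,601 (running OOP $1,601).
#2 ($3,700): deductible takes $39, $3,661 remains; 40% of $3,661 = $1,464.40. Member pays $1,503.40; OOP now $3,104.40.
#3 ($1,136): 40% coinsurance on $1,136 = $454.40. Member pays $454.40; OOP now $3,558.80.
#4 ($13,936): 40% coinsurance on $13,936 = $5,574.40. That would push OOP to $9,133.20, over the $8,800 cap, so member pays $8,800 − $3,558.80 = $5,241.20.

$5,241.20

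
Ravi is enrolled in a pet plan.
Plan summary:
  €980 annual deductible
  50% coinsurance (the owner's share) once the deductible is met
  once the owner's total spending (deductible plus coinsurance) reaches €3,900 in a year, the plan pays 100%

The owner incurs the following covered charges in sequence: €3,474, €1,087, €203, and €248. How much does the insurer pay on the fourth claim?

€124

Claim 1 (€3,474): €980 to deductible, leaving €2,494; coinsurance €2,494 × 50% = €1,247. Cost to owner: €2,227. OOP to date €2,227. Insurer: €3,474 − €2,227 = €1,247.
Claim 2 (€1,087): deductible met; 50% of €1,087 = €543.50. Owner pays €543.50; OOP now €2,770.50. Insurer: €1,087 − €543.50 = €543.50.
Claim 3 (€203): 50% coinsurance on €203 = €101.50. Cost to owner: €101.50. OOP to date €2,872. Plan pays €203 − €101.50 = €101.50.
Claim 4 (€248): deductible met; 50% of €248 = €124. Owner pays €124; OOP now €2,996. Insurer: €248 − €124 = €124.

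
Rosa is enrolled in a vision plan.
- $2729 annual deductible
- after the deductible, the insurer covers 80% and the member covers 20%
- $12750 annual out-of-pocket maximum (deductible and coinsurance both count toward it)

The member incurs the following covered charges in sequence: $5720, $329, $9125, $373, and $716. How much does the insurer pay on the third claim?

Claim 1 — $5720: deductible takes $2729, $2991 remains; member's 20% is $598.20. Cost to member: $3327.20. OOP to date $3327.20. Plan pays $5720 − $3327.20 = $2392.80.
Claim 2 — $329: deductible already satisfied, so member's share is 20% × $329 = $65.80. Member owes $65.80 (running OOP $3393). Insurer: $329 − $65.80 = $263.20.
Claim 3 — $9125: 20% coinsurance on $9125 = $1825. Cost to member: $1825. OOP to date $5218. Plan pays $9125 − $1825 = $7300.

$7300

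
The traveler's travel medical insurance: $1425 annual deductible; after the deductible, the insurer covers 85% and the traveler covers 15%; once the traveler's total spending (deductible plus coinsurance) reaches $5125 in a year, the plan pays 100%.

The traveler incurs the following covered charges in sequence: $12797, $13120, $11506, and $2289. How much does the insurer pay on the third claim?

#1 ($12797): $1425 to deductible, leaving $11372; traveler's 15% is $1705.80. Traveler owes $3130.80 (running OOP $3130.80). Insurer: $12797 − $3130.80 = $9666.20.
#2 ($13120): 15% coinsurance on $13120 = $1968. Cost to traveler: $1968. OOP to date $5098.80. Plan pays $13120 − $1968 = $11152.
#3 ($11506): deductible met; 15% of $11506 = $1725.90. That would push OOP to $6824.70, over the $5125 cap, so traveler pays $5125 − $5098.80 = $26.20. Plan pays $11506 − $26.20 = $11479.80.

$11479.80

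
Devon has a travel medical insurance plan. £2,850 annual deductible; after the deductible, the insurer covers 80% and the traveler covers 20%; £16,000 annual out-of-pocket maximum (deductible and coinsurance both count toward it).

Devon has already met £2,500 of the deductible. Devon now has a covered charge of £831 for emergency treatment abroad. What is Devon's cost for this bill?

£446.20

Remaining deductible: £2,850 − £2,500 = £350.
The remaining £481 (= £831 − £350) moves to coinsurance.
Coinsurance: £481 × 20% = £96.20.
Traveler responsibility before any cap: £350 + £96.20 = £446.20.
Cumulative spending £2,500 + £446.20 = £2,946.20 stays under the £16,000 maximum.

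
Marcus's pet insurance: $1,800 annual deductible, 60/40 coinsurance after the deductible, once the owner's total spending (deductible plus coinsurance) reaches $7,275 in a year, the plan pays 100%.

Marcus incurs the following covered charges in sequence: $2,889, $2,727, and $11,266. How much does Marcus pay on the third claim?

Claim 1 ($2,889): $1,800 finishes the deductible; $1,089 goes to coinsurance; coinsurance $1,089 × 40% = $435.60. Cost to owner: $2,235.60. OOP to date $2,235.60.
Claim 2 ($2,727): deductible met; 40% of $2,727 = $1,090.80. Owner owes $1,090.80 (running OOP $3,326.40).
Claim 3 ($11,266): deductible met; 40% of $11,266 = $4,506.40. OOP would hit $7,832.80 > $7,275, so the cap limits the owner to $7,275 − $3,326.40 = $3,948.60.

$3,948.60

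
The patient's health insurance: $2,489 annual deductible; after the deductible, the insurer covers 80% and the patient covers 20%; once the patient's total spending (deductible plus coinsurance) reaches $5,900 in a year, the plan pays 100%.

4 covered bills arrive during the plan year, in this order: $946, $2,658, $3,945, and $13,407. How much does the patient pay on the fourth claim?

$2,399

Claim 1 ($946): all of it applies to the deductible. Cost to patient: $946. OOP to date $946.
Claim 2 ($2,658): deductible takes $1,543, $1,115 remains; patient's 20% is $223. Patient owes $1,766 (running OOP $2,712).
Claim 3 ($3,945): deductible already satisfied, so patient's share is 20% × $3,945 = $789. Patient pays $789; OOP now $3,501.
Claim 4 ($13,407): deductible already satisfied, so patient's share is 20% × $13,407 = $2,681.40. OOP would hit $6,182.40 > $5,900, so the cap limits the patient to $5,900 − $3,501 = $2,399.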